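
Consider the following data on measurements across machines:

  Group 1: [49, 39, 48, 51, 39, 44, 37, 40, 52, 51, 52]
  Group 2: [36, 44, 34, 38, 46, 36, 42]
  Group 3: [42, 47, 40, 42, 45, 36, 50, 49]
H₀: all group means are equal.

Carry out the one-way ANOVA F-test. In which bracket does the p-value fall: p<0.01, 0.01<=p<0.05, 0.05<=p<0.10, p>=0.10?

p-value bracket: 0.05<=p<0.10

Group means [45.64, 39.43, 43.88], grand mean 43.423
SSB = Σnᵢ(x̄ᵢ−x̄)² = 167.211; SSW = ΣΣ(x−x̄ᵢ)² = 637.135
MSB = 167.211/2 = 83.6057; MSW = 637.135/23 = 27.7015
F = MSB/MSW = 3.0181
df = (2, 23)
p-value (upper-tail) = 0.06856
→ bracket: 0.05<=p<0.10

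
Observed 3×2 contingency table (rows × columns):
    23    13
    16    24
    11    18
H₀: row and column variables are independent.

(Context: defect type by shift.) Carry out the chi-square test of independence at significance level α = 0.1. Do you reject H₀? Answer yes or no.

reject H₀: yes

Row totals [36, 40, 29], col totals [50, 55], n=105
χ² = (23−17.14)²/17.14 + (13−18.86)²/18.86 + (16−19.05)²/19.05 + (24−20.95)²/20.95 + (11−13.81)²/13.81 + (18−15.19)²/15.19 = 5.8426
df = 2
p-value (upper-tail) = 0.05386
At α=0.1: p < α → reject H₀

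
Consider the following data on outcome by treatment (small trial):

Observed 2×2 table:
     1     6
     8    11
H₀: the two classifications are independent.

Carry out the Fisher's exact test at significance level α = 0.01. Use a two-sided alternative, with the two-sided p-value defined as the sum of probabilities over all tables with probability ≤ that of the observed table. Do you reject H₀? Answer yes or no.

Margins: r₁=7, r₂=19, c₁=9, c₂=17, n=26
p_obs = C(7,1)·C(19,8)/C(26,9); sum pmf over tables with pmf ≤ p_obs
p-value (two-sided) = 0.35742
At α=0.01: p ≥ α → fail to reject H₀

reject H₀: no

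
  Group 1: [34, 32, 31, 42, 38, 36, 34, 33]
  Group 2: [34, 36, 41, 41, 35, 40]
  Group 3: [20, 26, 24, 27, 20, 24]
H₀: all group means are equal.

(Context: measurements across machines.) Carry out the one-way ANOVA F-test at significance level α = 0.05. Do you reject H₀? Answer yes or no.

reject H₀: yes

Group means [35.00, 37.83, 23.50], grand mean 32.400
SSB = Σnᵢ(x̄ᵢ−x̄)² = 706.467; SSW = ΣΣ(x−x̄ᵢ)² = 184.333
MSB = 706.467/2 = 353.2333; MSW = 184.333/17 = 10.8431
F = MSB/MSW = 32.5767
df = (2, 17)
p-value (upper-tail) = 0.00000
At α=0.05: p < α → reject H₀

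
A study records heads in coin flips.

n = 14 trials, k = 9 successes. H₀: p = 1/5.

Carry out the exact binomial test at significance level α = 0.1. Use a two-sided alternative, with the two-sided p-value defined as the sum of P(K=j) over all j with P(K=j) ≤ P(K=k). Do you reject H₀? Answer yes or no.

Exact binomial: n=14, k=9, p₀=1/5=0.2000
P(X=j) = C(n,j)·p₀^j·(1−p₀)^(n−j); p = Σ P(X=j) over j with P(X=j) ≤ P(X=9)
p-value (two-sided) = 0.00038
At α=0.1: p < α → reject H₀

reject H₀: yes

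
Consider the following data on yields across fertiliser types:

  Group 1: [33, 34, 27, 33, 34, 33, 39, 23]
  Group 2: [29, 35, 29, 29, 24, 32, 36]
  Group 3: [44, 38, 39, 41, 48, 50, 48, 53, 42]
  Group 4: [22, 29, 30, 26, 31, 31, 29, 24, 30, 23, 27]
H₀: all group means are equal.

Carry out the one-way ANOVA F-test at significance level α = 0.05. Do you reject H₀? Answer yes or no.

reject H₀: yes

Group means [32.00, 30.57, 44.78, 27.45], grand mean 33.571
SSB = Σnᵢ(x̄ᵢ−x̄)² = 1624.574; SSW = ΣΣ(x−x̄ᵢ)² = 591.997
MSB = 1624.574/3 = 541.5248; MSW = 591.997/31 = 19.0967
F = MSB/MSW = 28.3570
df = (3, 31)
p-value (upper-tail) = 0.00000
At α=0.05: p < α → reject H₀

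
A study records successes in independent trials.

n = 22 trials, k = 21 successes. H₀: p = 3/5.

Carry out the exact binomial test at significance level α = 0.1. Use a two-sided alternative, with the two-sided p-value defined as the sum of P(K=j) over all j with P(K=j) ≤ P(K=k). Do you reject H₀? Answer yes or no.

reject H₀: yes

Exact binomial: n=22, k=21, p₀=3/5=0.6000
P(X=j) = C(n,j)·p₀^j·(1−p₀)^(n−j); p = Σ P(X=j) over j with P(X=j) ≤ P(X=21)
p-value (two-sided) = 0.00028
At α=0.1: p < α → reject H₀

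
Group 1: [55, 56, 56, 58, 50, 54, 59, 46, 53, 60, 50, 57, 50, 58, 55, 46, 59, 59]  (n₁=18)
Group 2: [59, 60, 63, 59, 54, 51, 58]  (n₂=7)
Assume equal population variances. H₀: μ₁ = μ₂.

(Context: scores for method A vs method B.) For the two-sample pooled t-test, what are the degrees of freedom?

df = n₁ + n₂ − 2 = 18 + 7 − 2 = 23

degrees of freedom = 23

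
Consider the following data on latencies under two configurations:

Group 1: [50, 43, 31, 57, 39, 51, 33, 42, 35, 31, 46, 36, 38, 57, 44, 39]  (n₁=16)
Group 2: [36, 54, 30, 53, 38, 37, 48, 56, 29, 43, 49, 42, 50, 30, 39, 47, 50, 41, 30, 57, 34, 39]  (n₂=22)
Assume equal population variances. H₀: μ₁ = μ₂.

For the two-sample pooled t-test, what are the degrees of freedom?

df = n₁ + n₂ − 2 = 16 + 22 − 2 = 36

degrees of freedom = 36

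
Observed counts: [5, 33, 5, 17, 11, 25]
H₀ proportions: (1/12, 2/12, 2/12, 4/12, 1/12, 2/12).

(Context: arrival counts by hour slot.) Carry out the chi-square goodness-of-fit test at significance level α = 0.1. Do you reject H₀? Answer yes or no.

reject H₀: yes

n = 96; E_i = n·p_i = [8.00, 16.00, 16.00, 32.00, 8.00, 16.00]
χ² = (5−8.00)²/8.00 + (33−16.00)²/16.00 + (5−16.00)²/16.00 + (17−32.00)²/32.00 + (11−8.00)²/8.00 + (25−16.00)²/16.00 = 39.9688
df = 5
p-value (upper-tail) = 0.00000
At α=0.1: p < α → reject H₀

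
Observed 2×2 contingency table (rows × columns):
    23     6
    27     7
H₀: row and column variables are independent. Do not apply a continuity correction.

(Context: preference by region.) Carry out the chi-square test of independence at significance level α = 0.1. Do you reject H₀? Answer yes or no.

reject H₀: no

Row totals [29, 34], col totals [50, 13], n=63
χ² = (23−23.02)²/23.02 + (6−5.98)²/5.98 + (27−26.98)²/26.98 + (7−7.02)²/7.02 = 0.0001
df = 1
p-value (upper-tail) = 0.99209
At α=0.1: p ≥ α → fail to reject H₀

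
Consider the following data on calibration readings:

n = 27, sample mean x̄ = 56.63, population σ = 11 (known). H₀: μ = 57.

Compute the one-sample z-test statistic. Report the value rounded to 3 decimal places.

SE = σ/√n = 11/√27 = 2.1170
z = (x̄−μ₀)/SE = (56.63−57)/2.1170 = -0.1748

test statistic = -0.175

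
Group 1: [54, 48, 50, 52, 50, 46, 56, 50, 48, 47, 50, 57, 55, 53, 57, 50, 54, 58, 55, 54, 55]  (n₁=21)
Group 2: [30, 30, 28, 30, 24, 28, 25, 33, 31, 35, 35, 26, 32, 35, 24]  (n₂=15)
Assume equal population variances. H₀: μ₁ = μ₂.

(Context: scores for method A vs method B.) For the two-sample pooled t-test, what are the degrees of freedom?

df = n₁ + n₂ − 2 = 21 + 15 − 2 = 34

degrees of freedom = 34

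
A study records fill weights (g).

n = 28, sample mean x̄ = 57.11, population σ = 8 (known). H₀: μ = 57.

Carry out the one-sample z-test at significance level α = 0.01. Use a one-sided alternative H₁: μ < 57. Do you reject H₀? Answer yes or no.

reject H₀: no

SE = σ/√n = 8/√28 = 1.5119
z = (x̄−μ₀)/SE = (57.11−57)/1.5119 = 0.0728
p-value (one-sided, H₁ less) = 0.52900
At α=0.01: p ≥ α → fail to reject H₀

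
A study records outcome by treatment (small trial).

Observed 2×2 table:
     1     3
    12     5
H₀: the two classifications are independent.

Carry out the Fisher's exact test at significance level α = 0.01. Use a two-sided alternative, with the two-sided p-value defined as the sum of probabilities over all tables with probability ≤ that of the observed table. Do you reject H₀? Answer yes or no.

Margins: r₁=4, r₂=17, c₁=13, c₂=8, n=21
p_obs = C(4,1)·C(17,12)/C(21,13); sum pmf over tables with pmf ≤ p_obs
p-value (two-sided) = 0.25280
At α=0.01: p ≥ α → fail to reject H₀

reject H₀: no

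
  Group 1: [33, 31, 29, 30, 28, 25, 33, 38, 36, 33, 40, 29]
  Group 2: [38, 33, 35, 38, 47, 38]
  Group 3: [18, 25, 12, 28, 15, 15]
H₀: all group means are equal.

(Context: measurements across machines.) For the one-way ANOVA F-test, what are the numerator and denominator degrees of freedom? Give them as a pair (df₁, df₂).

degrees of freedom = [2, 21]

k = 3 groups, N = 24 total
df = (k−1, N−k) = (3−1, 24−3) = (2, 21)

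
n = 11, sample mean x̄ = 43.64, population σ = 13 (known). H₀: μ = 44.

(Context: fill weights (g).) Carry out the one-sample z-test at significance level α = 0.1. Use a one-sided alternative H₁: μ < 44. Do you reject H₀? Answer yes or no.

reject H₀: no

SE = σ/√n = 13/√11 = 3.9196
z = (x̄−μ₀)/SE = (43.64−44)/3.9196 = -0.0918
p-value (one-sided, H₁ less) = 0.46341
At α=0.1: p ≥ α → fail to reject H₀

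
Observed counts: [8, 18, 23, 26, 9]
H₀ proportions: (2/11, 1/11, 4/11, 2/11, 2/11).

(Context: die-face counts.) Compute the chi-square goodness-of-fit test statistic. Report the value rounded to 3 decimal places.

n = 84; E_i = n·p_i = [15.27, 7.64, 30.55, 15.27, 15.27]
χ² = (8−15.27)²/15.27 + (18−7.64)²/7.64 + (23−30.55)²/30.55 + (26−15.27)²/15.27 + (9−15.27)²/15.27 = 29.5030
df = 4

test statistic = 29.503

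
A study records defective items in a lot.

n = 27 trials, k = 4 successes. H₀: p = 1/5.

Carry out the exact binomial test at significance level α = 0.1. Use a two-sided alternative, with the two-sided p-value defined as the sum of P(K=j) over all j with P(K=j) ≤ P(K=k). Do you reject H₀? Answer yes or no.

Exact binomial: n=27, k=4, p₀=1/5=0.2000
P(X=j) = C(n,j)·p₀^j·(1−p₀)^(n−j); p = Σ P(X=j) over j with P(X=j) ≤ P(X=4)
p-value (two-sided) = 0.63465
At α=0.1: p ≥ α → fail to reject H₀

reject H₀: no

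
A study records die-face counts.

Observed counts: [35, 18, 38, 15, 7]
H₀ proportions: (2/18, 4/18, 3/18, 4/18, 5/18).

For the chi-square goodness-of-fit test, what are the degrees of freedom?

df = k − 1 = 5 − 1 = 4

degrees of freedom = 4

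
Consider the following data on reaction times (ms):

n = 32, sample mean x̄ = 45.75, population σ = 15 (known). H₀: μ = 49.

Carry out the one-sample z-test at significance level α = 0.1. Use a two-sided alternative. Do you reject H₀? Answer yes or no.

reject H₀: no

SE = σ/√n = 15/√32 = 2.6517
z = (x̄−μ₀)/SE = (45.75−49)/2.6517 = -1.2257
p-value (two-sided) = 0.22033
At α=0.1: p ≥ α → fail to reject H₀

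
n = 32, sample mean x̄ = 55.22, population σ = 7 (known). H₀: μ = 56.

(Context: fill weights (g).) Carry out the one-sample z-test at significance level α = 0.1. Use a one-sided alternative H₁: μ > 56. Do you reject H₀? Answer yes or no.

SE = σ/√n = 7/√32 = 1.2374
z = (x̄−μ₀)/SE = (55.22−56)/1.2374 = -0.6303
p-value (one-sided, H₁ greater) = 0.73576
At α=0.1: p ≥ α → fail to reject H₀

reject H₀: no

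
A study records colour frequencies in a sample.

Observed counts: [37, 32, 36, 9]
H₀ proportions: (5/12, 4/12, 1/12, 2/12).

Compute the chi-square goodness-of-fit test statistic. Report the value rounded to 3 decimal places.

test statistic = 82.453

n = 114; E_i = n·p_i = [47.50, 38.00, 9.50, 19.00]
χ² = (37−47.50)²/47.50 + (32−38.00)²/38.00 + (36−9.50)²/9.50 + (9−19.00)²/19.00 = 82.4526
df = 3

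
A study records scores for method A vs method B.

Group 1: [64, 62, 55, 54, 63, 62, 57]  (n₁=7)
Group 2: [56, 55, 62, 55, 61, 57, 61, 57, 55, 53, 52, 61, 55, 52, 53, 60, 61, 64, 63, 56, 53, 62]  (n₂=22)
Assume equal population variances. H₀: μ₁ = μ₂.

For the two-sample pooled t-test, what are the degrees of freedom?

df = n₁ + n₂ − 2 = 7 + 22 − 2 = 27

degrees of freedom = 27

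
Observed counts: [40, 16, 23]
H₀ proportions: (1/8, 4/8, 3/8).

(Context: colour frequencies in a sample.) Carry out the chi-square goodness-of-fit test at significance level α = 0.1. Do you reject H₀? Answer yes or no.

n = 79; E_i = n·p_i = [9.88, 39.50, 29.62]
χ² = (40−9.88)²/9.88 + (16−39.50)²/39.50 + (23−29.62)²/29.62 = 107.3629
df = 2
p-value (upper-tail) = 0.00000
At α=0.1: p < α → reject H₀

reject H₀: yes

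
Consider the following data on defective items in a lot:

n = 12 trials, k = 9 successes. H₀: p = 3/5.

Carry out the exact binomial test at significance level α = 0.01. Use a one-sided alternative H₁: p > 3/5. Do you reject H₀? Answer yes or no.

Exact binomial: n=12, k=9, p₀=3/5=0.6000
P(X≥9) from Σ C(n,i)·p₀^i·(1−p₀)^(n−i)
p-value (one-sided, H₁ greater) = 0.22534
At α=0.01: p ≥ α → fail to reject H₀

reject H₀: no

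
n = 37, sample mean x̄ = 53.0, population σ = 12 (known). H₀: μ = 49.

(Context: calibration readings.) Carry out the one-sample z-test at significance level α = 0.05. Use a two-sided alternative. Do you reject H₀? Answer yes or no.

SE = σ/√n = 12/√37 = 1.9728
z = (x̄−μ₀)/SE = (53.0−49)/1.9728 = 2.0276
p-value (two-sided) = 0.04260
At α=0.05: p < α → reject H₀

reject H₀: yes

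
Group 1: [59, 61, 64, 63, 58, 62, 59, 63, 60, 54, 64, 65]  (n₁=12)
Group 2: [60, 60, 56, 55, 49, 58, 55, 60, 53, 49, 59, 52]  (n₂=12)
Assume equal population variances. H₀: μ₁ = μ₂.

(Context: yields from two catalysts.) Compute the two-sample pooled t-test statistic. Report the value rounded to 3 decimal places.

x̄₁=61.000, s₁=3.162, n₁=12
x̄₂=55.500, s₂=4.079, n₂=12
s_p² = [11·3.162² + 11·4.079²]/22 = 13.3182
SE = √(s_p²·(1/12+1/12)) = 1.4899
t = (61.000−55.500)/1.4899 = 3.6916
df = 22

test statistic = 3.692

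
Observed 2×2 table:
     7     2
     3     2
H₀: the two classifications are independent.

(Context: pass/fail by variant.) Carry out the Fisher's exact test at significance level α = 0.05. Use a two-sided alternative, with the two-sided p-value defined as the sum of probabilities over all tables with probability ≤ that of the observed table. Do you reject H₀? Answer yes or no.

reject H₀: no

Margins: r₁=9, r₂=5, c₁=10, c₂=4, n=14
p_obs = C(9,7)·C(5,3)/C(14,10); sum pmf over tables with pmf ≤ p_obs
p-value (two-sided) = 0.58042
At α=0.05: p ≥ α → fail to reject H₀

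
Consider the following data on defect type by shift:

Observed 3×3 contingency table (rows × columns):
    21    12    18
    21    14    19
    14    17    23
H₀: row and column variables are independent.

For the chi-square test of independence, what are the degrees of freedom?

degrees of freedom = 4

df = (r−1)(c−1) = (3−1)·(3−1) = 4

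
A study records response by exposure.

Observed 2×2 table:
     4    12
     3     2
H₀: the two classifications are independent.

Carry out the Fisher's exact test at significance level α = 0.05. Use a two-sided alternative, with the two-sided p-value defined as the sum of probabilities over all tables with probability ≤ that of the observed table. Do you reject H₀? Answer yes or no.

reject H₀: no

Margins: r₁=16, r₂=5, c₁=7, c₂=14, n=21
p_obs = C(16,4)·C(5,3)/C(21,7); sum pmf over tables with pmf ≤ p_obs
p-value (two-sided) = 0.28001
At α=0.05: p ≥ α → fail to reject H₀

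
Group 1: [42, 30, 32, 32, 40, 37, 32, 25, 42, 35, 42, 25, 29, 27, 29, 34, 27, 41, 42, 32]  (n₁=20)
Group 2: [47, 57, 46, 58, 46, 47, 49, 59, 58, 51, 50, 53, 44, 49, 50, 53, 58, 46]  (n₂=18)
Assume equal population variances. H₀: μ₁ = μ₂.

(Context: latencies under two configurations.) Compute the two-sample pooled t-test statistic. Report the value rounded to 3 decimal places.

x̄₁=33.750, s₁=6.034, n₁=20
x̄₂=51.167, s₂=4.973, n₂=18
s_p² = [19·6.034² + 17·4.973²]/36 = 30.8958
SE = √(s_p²·(1/20+1/18)) = 1.8059
t = (33.750−51.167)/1.8059 = -9.6444
df = 36

test statistic = -9.644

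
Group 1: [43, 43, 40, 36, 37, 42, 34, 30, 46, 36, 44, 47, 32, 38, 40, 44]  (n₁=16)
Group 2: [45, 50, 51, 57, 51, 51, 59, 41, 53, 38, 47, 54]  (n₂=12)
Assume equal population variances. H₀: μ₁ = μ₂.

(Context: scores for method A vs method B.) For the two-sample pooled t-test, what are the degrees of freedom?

df = n₁ + n₂ − 2 = 16 + 12 − 2 = 26

degrees of freedom = 26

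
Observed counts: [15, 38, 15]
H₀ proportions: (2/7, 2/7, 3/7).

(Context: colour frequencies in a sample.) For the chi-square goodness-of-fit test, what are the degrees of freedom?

df = k − 1 = 3 − 1 = 2

degrees of freedom = 2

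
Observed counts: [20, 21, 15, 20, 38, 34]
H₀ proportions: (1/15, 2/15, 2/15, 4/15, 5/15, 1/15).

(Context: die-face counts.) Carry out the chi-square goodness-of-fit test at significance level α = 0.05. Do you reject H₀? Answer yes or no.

n = 148; E_i = n·p_i = [9.87, 19.73, 19.73, 39.47, 49.33, 9.87]
χ² = (20−9.87)²/9.87 + (21−19.73)²/19.73 + (15−19.73)²/19.73 + (20−39.47)²/39.47 + (38−49.33)²/49.33 + (34−9.87)²/9.87 = 82.8581
df = 5
p-value (upper-tail) = 0.00000
At α=0.05: p < α → reject H₀

reject H₀: yes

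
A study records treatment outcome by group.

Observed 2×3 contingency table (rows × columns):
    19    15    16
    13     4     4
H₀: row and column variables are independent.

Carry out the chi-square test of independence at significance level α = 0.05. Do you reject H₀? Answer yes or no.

reject H₀: no

Row totals [50, 21], col totals [32, 19, 20], n=71
χ² = (19−22.54)²/22.54 + (15−13.38)²/13.38 + (16−14.08)²/14.08 + (13−9.46)²/9.46 + (4−5.62)²/5.62 + (4−5.92)²/5.92 = 3.4187
df = 2
p-value (upper-tail) = 0.18098
At α=0.05: p ≥ α → fail to reject H₀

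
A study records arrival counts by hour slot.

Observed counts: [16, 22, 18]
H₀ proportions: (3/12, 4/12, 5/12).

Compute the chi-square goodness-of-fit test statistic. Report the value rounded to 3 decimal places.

n = 56; E_i = n·p_i = [14.00, 18.67, 23.33]
χ² = (16−14.00)²/14.00 + (22−18.67)²/18.67 + (18−23.33)²/23.33 = 2.1000
df = 2

test statistic = 2.100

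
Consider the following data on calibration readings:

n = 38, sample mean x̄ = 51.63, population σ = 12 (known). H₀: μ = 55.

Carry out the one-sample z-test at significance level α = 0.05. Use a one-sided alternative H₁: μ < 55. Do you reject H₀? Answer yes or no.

SE = σ/√n = 12/√38 = 1.9467
z = (x̄−μ₀)/SE = (51.63−55)/1.9467 = -1.7312
p-value (one-sided, H₁ less) = 0.04171
At α=0.05: p < α → reject H₀

reject H₀: yes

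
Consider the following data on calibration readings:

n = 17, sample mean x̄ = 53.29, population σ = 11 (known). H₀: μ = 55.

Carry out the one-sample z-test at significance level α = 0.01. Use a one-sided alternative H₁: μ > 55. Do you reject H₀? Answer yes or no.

reject H₀: no

SE = σ/√n = 11/√17 = 2.6679
z = (x̄−μ₀)/SE = (53.29−55)/2.6679 = -0.6410
p-value (one-sided, H₁ greater) = 0.73922
At α=0.01: p ≥ α → fail to reject H₀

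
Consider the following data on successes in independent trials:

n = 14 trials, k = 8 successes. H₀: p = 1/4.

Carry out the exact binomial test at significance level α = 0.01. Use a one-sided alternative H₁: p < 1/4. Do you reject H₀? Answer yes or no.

Exact binomial: n=14, k=8, p₀=1/4=0.2500
P(X≤8) from Σ C(n,i)·p₀^i·(1−p₀)^(n−i)
p-value (one-sided, H₁ less) = 0.99785
At α=0.01: p ≥ α → fail to reject H₀

reject H₀: no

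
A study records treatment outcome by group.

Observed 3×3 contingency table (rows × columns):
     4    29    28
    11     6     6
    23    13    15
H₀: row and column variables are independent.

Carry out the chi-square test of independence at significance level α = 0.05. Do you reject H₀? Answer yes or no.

Row totals [61, 23, 51], col totals [38, 48, 49], n=135
χ² = (4−17.17)²/17.17 + (29−21.69)²/21.69 + (28−22.14)²/22.14 + (11−6.47)²/6.47 + (6−8.18)²/8.18 + (6−8.35)²/8.35 + (23−14.36)²/14.36 + (13−18.13)²/18.13 + (15−18.51)²/18.51 = 25.8463
df = 4
p-value (upper-tail) = 0.00003
At α=0.05: p < α → reject H₀

reject H₀: yes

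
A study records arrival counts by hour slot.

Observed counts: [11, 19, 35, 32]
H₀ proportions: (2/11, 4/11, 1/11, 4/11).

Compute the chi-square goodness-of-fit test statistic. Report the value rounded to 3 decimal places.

test statistic = 88.044

n = 97; E_i = n·p_i = [17.64, 35.27, 8.82, 35.27]
χ² = (11−17.64)²/17.64 + (19−35.27)²/35.27 + (35−8.82)²/8.82 + (32−35.27)²/35.27 = 88.0438
df = 3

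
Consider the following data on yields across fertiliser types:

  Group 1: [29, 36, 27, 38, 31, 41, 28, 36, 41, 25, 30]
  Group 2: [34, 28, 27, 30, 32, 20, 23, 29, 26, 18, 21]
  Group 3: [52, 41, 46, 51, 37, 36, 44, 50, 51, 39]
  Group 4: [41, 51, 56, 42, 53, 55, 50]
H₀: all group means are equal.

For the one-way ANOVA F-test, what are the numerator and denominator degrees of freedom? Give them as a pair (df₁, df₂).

degrees of freedom = [3, 35]

k = 4 groups, N = 39 total
df = (k−1, N−k) = (4−1, 39−4) = (3, 35)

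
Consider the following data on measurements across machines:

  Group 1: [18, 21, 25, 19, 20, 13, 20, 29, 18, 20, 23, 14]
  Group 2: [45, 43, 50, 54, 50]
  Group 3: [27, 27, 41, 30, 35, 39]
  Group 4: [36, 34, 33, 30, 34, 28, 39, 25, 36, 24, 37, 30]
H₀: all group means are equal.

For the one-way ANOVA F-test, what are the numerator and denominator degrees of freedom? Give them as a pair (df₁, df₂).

degrees of freedom = [3, 31]

k = 4 groups, N = 35 total
df = (k−1, N−k) = (4−1, 35−4) = (3, 31)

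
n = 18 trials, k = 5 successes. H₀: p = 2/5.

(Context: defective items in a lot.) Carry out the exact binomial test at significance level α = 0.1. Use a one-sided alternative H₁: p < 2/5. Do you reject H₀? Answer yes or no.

reject H₀: no

Exact binomial: n=18, k=5, p₀=2/5=0.4000
P(X≤5) from Σ C(n,i)·p₀^i·(1−p₀)^(n−i)
p-value (one-sided, H₁ less) = 0.20876
At α=0.1: p ≥ α → fail to reject H₀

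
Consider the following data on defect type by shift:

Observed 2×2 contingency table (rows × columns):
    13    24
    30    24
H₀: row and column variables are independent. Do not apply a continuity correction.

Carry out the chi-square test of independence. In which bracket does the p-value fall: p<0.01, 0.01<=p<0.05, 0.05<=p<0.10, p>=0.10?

Row totals [37, 54], col totals [43, 48], n=91
χ² = (13−17.48)²/17.48 + (24−19.52)²/19.52 + (30−25.52)²/25.52 + (24−28.48)²/28.48 = 3.6733
df = 1
p-value (upper-tail) = 0.05529
→ bracket: 0.05<=p<0.10

p-value bracket: 0.05<=p<0.10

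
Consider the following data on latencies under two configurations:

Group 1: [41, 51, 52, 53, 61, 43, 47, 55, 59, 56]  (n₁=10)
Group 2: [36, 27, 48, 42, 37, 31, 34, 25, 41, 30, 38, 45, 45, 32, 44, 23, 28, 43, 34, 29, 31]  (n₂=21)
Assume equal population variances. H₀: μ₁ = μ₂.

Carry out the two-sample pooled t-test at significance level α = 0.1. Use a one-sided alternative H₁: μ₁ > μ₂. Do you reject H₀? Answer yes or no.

reject H₀: yes

x̄₁=51.800, s₁=6.529, n₁=10
x̄₂=35.381, s₂=7.318, n₂=21
s_p² = [9·6.529² + 20·7.318²]/29 = 50.1570
SE = √(s_p²·(1/10+1/21)) = 2.7211
t = (51.800−35.381)/2.7211 = 6.0341
df = 29
p-value (one-sided, H₁ greater) = 0.00000
At α=0.1: p < α → reject H₀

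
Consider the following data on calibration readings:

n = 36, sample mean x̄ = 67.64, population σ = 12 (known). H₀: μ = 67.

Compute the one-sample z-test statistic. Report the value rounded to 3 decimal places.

test statistic = 0.320

SE = σ/√n = 12/√36 = 2.0000
z = (x̄−μ₀)/SE = (67.64−67)/2.0000 = 0.3200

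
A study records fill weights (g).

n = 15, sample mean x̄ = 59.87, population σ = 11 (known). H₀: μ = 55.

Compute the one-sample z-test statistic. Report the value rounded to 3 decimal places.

test statistic = 1.715

SE = σ/√n = 11/√15 = 2.8402
z = (x̄−μ₀)/SE = (59.87−55)/2.8402 = 1.7147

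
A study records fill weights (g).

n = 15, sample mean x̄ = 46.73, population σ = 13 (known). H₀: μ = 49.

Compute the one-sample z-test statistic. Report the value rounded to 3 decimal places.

test statistic = -0.676

SE = σ/√n = 13/√15 = 3.3566
z = (x̄−μ₀)/SE = (46.73−49)/3.3566 = -0.6763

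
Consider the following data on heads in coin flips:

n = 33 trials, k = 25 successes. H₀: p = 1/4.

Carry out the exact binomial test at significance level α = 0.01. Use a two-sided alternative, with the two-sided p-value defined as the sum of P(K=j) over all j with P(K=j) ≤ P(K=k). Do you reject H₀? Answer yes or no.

reject H₀: yes

Exact binomial: n=33, k=25, p₀=1/4=0.2500
P(X=j) = C(n,j)·p₀^j·(1−p₀)^(n−j); p = Σ P(X=j) over j with P(X=j) ≤ P(X=25)
p-value (two-sided) = 0.00000
At α=0.01: p < α → reject H₀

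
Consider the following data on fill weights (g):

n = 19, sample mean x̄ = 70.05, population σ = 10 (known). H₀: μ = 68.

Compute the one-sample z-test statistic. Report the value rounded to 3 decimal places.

SE = σ/√n = 10/√19 = 2.2942
z = (x̄−μ₀)/SE = (70.05−68)/2.2942 = 0.8936

test statistic = 0.894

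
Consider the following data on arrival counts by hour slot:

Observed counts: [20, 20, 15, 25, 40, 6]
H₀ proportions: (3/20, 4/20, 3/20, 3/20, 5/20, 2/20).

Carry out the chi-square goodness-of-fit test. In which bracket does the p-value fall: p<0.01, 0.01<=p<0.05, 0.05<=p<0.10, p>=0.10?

n = 126; E_i = n·p_i = [18.90, 25.20, 18.90, 18.90, 31.50, 12.60]
χ² = (20−18.90)²/18.90 + (20−25.20)²/25.20 + (15−18.90)²/18.90 + (25−18.90)²/18.90 + (40−31.50)²/31.50 + (6−12.60)²/12.60 = 9.6614
df = 5
p-value (upper-tail) = 0.08542
→ bracket: 0.05<=p<0.10

p-value bracket: 0.05<=p<0.10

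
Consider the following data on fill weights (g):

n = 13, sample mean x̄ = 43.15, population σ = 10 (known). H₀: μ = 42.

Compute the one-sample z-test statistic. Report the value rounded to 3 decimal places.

test statistic = 0.415

SE = σ/√n = 10/√13 = 2.7735
z = (x̄−μ₀)/SE = (43.15−42)/2.7735 = 0.4146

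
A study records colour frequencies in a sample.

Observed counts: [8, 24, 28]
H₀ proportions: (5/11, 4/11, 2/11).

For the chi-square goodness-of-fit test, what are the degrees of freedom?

df = k − 1 = 3 − 1 = 2

degrees of freedom = 2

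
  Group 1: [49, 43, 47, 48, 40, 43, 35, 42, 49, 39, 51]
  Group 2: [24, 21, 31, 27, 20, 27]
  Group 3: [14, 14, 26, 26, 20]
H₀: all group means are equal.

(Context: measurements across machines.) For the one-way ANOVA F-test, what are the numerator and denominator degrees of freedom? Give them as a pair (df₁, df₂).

degrees of freedom = [2, 19]

k = 3 groups, N = 22 total
df = (k−1, N−k) = (3−1, 22−3) = (2, 19)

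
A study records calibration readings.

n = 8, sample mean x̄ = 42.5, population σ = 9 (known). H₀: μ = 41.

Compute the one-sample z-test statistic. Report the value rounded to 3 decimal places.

SE = σ/√n = 9/√8 = 3.1820
z = (x̄−μ₀)/SE = (42.5−41)/3.1820 = 0.4714

test statistic = 0.471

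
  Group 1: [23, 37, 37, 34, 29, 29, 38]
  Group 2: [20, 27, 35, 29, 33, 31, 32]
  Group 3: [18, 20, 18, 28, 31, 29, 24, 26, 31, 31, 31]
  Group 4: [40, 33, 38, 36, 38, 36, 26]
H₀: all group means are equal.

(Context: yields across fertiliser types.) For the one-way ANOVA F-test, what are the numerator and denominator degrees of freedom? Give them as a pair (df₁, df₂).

degrees of freedom = [3, 28]

k = 4 groups, N = 32 total
df = (k−1, N−k) = (4−1, 32−4) = (3, 28)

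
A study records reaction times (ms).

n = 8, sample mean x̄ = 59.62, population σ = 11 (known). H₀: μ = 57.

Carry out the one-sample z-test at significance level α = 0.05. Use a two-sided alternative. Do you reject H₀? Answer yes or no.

reject H₀: no

SE = σ/√n = 11/√8 = 3.8891
z = (x̄−μ₀)/SE = (59.62−57)/3.8891 = 0.6737
p-value (two-sided) = 0.50051
At α=0.05: p ≥ α → fail to reject H₀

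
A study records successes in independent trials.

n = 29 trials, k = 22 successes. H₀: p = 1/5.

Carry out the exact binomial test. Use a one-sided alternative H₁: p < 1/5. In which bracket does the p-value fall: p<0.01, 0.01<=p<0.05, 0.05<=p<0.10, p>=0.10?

Exact binomial: n=29, k=22, p₀=1/5=0.2000
P(X≤22) from Σ C(n,i)·p₀^i·(1−p₀)^(n−i)
p-value (one-sided, H₁ less) = 1.00000
→ bracket: p>=0.10

p-value bracket: p>=0.10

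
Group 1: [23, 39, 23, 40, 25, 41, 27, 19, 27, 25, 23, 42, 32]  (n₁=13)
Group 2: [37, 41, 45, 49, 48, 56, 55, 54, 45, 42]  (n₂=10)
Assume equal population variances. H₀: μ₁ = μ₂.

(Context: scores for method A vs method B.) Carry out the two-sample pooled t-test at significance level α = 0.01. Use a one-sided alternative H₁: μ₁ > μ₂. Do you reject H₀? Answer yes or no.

x̄₁=29.692, s₁=8.087, n₁=13
x̄₂=47.200, s₂=6.391, n₂=10
s_p² = [12·8.087² + 9·6.391²]/21 = 54.8747
SE = √(s_p²·(1/13+1/10)) = 3.1159
t = (29.692−47.200)/3.1159 = -5.6189
df = 21
p-value (one-sided, H₁ greater) = 0.99999
At α=0.01: p ≥ α → fail to reject H₀

reject H₀: no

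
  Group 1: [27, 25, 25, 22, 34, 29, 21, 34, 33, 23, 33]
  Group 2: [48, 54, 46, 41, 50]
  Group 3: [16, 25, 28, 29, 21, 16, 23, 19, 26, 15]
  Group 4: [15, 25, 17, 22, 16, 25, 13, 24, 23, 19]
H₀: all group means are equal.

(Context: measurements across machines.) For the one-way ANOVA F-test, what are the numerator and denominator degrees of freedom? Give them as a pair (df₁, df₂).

degrees of freedom = [3, 32]

k = 4 groups, N = 36 total
df = (k−1, N−k) = (4−1, 36−4) = (3, 32)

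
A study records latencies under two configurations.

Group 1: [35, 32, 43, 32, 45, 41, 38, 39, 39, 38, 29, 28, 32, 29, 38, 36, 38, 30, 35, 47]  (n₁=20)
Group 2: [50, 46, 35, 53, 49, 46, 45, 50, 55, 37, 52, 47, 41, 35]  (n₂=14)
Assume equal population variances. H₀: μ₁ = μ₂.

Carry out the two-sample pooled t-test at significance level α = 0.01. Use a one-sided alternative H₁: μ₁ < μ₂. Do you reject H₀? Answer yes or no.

reject H₀: yes

x̄₁=36.200, s₁=5.415, n₁=20
x̄₂=45.786, s₂=6.542, n₂=14
s_p² = [19·5.415² + 13·6.542²]/32 = 34.7987
SE = √(s_p²·(1/20+1/14)) = 2.0556
t = (36.200−45.786)/2.0556 = -4.6632
df = 32
p-value (one-sided, H₁ less) = 0.00003
At α=0.01: p < α → reject H₀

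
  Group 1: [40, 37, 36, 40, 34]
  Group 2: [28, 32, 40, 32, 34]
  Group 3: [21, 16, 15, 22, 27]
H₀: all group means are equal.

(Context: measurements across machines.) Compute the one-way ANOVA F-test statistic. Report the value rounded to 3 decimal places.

test statistic = 24.270

Group means [37.40, 33.20, 20.20], grand mean 30.267
SSB = Σnᵢ(x̄ᵢ−x̄)² = 804.133; SSW = ΣΣ(x−x̄ᵢ)² = 198.800
MSB = 804.133/2 = 402.0667; MSW = 198.800/12 = 16.5667
F = MSB/MSW = 24.2696
df = (2, 12)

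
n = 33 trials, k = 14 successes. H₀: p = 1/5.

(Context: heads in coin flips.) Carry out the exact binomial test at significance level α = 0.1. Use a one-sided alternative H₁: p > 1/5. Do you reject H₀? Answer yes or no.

Exact binomial: n=33, k=14, p₀=1/5=0.2000
P(X≥14) from Σ C(n,i)·p₀^i·(1−p₀)^(n−i)
p-value (one-sided, H₁ greater) = 0.00277
At α=0.1: p < α → reject H₀

reject H₀: yes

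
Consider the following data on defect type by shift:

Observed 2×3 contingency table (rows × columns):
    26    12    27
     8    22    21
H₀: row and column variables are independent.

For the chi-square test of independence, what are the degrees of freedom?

df = (r−1)(c−1) = (2−1)·(3−1) = 2

degrees of freedom = 2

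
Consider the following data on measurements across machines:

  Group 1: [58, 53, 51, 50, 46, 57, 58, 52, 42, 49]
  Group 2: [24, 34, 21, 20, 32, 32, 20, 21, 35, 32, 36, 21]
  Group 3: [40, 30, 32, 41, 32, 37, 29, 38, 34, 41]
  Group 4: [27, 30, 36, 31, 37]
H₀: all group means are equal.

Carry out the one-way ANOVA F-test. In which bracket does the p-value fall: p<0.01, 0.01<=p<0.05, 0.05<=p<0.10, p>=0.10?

Group means [51.60, 27.33, 35.40, 32.20], grand mean 36.730
SSB = Σnᵢ(x̄ᵢ−x̄)² = 3391.031; SSW = ΣΣ(x−x̄ᵢ)² = 988.267
MSB = 3391.031/3 = 1130.3435; MSW = 988.267/33 = 29.9475
F = MSB/MSW = 37.7442
df = (3, 33)
p-value (upper-tail) = 0.00000
→ bracket: p<0.01

p-value bracket: p<0.01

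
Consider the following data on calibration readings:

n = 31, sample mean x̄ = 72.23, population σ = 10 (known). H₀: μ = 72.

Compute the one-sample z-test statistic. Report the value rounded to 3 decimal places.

test statistic = 0.128

SE = σ/√n = 10/√31 = 1.7961
z = (x̄−μ₀)/SE = (72.23−72)/1.7961 = 0.1281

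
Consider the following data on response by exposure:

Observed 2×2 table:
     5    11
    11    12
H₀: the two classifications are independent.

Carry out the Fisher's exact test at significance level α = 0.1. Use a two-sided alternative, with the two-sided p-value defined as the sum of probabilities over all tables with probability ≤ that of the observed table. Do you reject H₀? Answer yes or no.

Margins: r₁=16, r₂=23, c₁=16, c₂=23, n=39
p_obs = C(16,5)·C(23,11)/C(39,16); sum pmf over tables with pmf ≤ p_obs
p-value (two-sided) = 0.34182
At α=0.1: p ≥ α → fail to reject H₀

reject H₀: no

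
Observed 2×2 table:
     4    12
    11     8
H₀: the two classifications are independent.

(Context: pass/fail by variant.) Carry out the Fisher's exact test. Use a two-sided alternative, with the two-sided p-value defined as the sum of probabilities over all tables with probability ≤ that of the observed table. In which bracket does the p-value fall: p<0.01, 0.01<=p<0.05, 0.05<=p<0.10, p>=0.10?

p-value bracket: 0.05<=p<0.10

Margins: r₁=16, r₂=19, c₁=15, c₂=20, n=35
p_obs = C(16,4)·C(19,11)/C(35,15); sum pmf over tables with pmf ≤ p_obs
p-value (two-sided) = 0.08656
→ bracket: 0.05<=p<0.10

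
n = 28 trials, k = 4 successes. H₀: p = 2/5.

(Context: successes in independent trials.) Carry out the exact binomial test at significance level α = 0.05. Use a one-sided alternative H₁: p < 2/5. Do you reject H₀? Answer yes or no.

reject H₀: yes

Exact binomial: n=28, k=4, p₀=2/5=0.4000
P(X≤4) from Σ C(n,i)·p₀^i·(1−p₀)^(n−i)
p-value (one-sided, H₁ less) = 0.00319
At α=0.05: p < α → reject H₀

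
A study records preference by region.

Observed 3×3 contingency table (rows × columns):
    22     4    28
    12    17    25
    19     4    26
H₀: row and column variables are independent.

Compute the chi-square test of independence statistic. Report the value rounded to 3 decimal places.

test statistic = 16.067

Row totals [54, 54, 49], col totals [53, 25, 79], n=157
χ² = (22−18.23)²/18.23 + (4−8.60)²/8.60 + (28−27.17)²/27.17 + (12−18.23)²/18.23 + (17−8.60)²/8.60 + (25−27.17)²/27.17 + (19−16.54)²/16.54 + (4−7.80)²/7.80 + (26−24.66)²/24.66 = 16.0671
df = 4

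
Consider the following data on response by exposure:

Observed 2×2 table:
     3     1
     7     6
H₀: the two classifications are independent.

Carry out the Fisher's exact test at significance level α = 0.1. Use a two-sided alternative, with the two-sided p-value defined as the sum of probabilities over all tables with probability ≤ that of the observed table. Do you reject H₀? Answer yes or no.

reject H₀: no

Margins: r₁=4, r₂=13, c₁=10, c₂=7, n=17
p_obs = C(4,3)·C(13,7)/C(17,10); sum pmf over tables with pmf ≤ p_obs
p-value (two-sided) = 0.60294
At α=0.1: p ≥ α → fail to reject H₀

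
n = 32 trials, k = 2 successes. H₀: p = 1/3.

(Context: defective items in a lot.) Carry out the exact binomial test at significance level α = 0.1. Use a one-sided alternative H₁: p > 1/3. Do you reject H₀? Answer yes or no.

Exact binomial: n=32, k=2, p₀=1/3=0.3333
P(X≥2) from Σ C(n,i)·p₀^i·(1−p₀)^(n−i)
p-value (one-sided, H₁ greater) = 0.99996
At α=0.1: p ≥ α → fail to reject H₀

reject H₀: no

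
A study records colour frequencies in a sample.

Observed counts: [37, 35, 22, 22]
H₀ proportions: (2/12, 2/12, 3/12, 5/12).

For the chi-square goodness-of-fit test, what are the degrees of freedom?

degrees of freedom = 3

df = k − 1 = 4 − 1 = 3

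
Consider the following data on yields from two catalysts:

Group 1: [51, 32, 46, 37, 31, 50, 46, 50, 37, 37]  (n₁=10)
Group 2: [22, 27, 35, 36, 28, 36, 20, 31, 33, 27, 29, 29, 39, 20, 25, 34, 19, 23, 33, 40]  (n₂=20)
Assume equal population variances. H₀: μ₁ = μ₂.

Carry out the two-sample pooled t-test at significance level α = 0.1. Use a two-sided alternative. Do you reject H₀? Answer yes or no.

reject H₀: yes

x̄₁=41.700, s₁=7.718, n₁=10
x̄₂=29.300, s₂=6.433, n₂=20
s_p² = [9·7.718² + 19·6.433²]/28 = 47.2250
SE = √(s_p²·(1/10+1/20)) = 2.6615
t = (41.700−29.300)/2.6615 = 4.6590
df = 28
p-value (two-sided) = 0.00007
At α=0.1: p < α → reject H₀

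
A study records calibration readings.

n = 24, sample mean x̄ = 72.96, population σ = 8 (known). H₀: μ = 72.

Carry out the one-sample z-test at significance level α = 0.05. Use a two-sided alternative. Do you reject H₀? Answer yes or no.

reject H₀: no

SE = σ/√n = 8/√24 = 1.6330
z = (x̄−μ₀)/SE = (72.96−72)/1.6330 = 0.5879
p-value (two-sided) = 0.55661
At α=0.05: p ≥ α → fail to reject H₀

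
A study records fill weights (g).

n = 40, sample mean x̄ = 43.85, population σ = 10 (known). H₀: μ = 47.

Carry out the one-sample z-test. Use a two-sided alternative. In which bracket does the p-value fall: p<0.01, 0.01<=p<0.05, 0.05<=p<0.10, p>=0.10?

SE = σ/√n = 10/√40 = 1.5811
z = (x̄−μ₀)/SE = (43.85−47)/1.5811 = -1.9922
p-value (two-sided) = 0.04635
→ bracket: 0.01<=p<0.05

p-value bracket: 0.01<=p<0.05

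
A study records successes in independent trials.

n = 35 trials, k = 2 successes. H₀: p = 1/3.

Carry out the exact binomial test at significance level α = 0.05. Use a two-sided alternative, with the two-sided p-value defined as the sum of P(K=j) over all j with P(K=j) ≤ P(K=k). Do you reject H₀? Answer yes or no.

reject H₀: yes

Exact binomial: n=35, k=2, p₀=1/3=0.3333
P(X=j) = C(n,j)·p₀^j·(1−p₀)^(n−j); p = Σ P(X=j) over j with P(X=j) ≤ P(X=2)
p-value (two-sided) = 0.00020
At α=0.05: p < α → reject H₀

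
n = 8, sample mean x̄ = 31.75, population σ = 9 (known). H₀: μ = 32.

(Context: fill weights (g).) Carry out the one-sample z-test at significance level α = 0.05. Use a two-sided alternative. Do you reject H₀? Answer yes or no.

SE = σ/√n = 9/√8 = 3.1820
z = (x̄−μ₀)/SE = (31.75−32)/3.1820 = -0.0786
p-value (two-sided) = 0.93738
At α=0.05: p ≥ α → fail to reject H₀

reject H₀: no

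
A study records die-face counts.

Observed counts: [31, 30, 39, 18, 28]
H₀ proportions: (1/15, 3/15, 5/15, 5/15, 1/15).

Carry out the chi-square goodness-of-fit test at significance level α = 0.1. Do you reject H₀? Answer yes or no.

n = 146; E_i = n·p_i = [9.73, 29.20, 48.67, 48.67, 9.73]
χ² = (31−9.73)²/9.73 + (30−29.20)²/29.20 + (39−48.67)²/48.67 + (18−48.67)²/48.67 + (28−9.73)²/9.73 = 102.0137
df = 4
p-value (upper-tail) = 0.00000
At α=0.1: p < α → reject H₀

reject H₀: yes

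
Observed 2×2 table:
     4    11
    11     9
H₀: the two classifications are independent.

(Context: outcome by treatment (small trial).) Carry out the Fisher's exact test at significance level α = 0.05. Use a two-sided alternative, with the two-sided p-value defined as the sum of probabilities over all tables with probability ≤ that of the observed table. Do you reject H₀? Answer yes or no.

reject H₀: no

Margins: r₁=15, r₂=20, c₁=15, c₂=20, n=35
p_obs = C(15,4)·C(20,11)/C(35,15); sum pmf over tables with pmf ≤ p_obs
p-value (two-sided) = 0.16719
At α=0.05: p ≥ α → fail to reject H₀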